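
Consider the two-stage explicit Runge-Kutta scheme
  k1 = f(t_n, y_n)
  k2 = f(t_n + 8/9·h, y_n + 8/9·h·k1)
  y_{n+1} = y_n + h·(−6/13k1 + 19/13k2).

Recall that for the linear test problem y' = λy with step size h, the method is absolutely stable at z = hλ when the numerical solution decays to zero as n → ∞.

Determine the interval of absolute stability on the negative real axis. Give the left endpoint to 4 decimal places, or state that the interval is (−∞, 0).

z∈(-0.7697,0).

Test eqn y'=λy, z=hλ:
  k1=λy_n ⇒ h·k1=z·y_n;  k2=λ(1+8/9z)y_n ⇒ h·k2=z(1+8/9z)y_n
  y_{n+1}/y_n = 1 − 6/13z + 19/13z(1+8/9z) = 1 + z + 152/117z²
  so R(z) = 1 + z + 152/117z².

Solve |R(x)|<1 on ℝ⁻.
x=-0.68: |R|=0.9207
R=1: x+152/117x²=0 ⇒ x=−117/152=-0.7697; min R=1−1/(4·152/117)=0.8076>−1
Confirm numerically:
  x=-0.419: |R|=0.80908 <1
  x=-0.416: |R|=0.80882 <1
  x=-1.313: |R|=1.92669 >1
  x=-1.273: |R|=1.83230 >1
  x=-0.931: |R|=1.19505 >1
So |R|<1 on (-0.7697, 0).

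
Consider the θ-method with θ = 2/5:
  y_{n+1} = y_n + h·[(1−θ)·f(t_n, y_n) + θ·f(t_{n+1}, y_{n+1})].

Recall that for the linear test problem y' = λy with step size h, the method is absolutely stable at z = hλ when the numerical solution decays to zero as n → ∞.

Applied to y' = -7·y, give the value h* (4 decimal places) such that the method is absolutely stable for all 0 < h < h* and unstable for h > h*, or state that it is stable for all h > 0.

(-10.0000,0); λ=-7 ⇒ h* = (10)/7 = 1.4286.

On y'=λy, z=hλ:
  y_{n+1} = y_n + z·[3/5·y_n + 2/5·y_{n+1}] ⇒ (1 − 2/5z)y_{n+1} = (1 + 3/5z)y_n
  Hence R(z) = (1 + 3/5z)/(1 − 2/5z).

Solve |R(x)|<1 on ℝ⁻.
x=-0.6: |R|=0.5161
R=−1: 1+3/5x = −1+2/5x ⇒ -1/5x=2 ⇒ x=2/(-1/5)=-10.0000
Confirm numerically:
  x=-9.775: |R|=0.99084 <1
  x=-9.702: |R|=0.98779 <1
  x=-8.089: |R|=0.90976 <1
  x=-6.136: |R|=0.77629 <1
  x=-10.526: |R|=1.02019 >1
  x=-10.508: |R|=1.01953 >1
  x=-10.270: |R|=1.01057 >1
Stable set (-10.0000, 0).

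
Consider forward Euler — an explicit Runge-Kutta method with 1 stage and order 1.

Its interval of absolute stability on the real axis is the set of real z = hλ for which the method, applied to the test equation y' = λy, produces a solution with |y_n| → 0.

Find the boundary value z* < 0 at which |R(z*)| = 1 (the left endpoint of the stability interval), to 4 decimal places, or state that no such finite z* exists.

left endpoint -2.0000.

With y'=λy (z=hλ):
  order 1, 1-stage ⇒ R(z)=1+z
  (e.g. R(-1.45)=-0.45000, |R|=0.45000)

Need |R(x)|<1, x<0.
x=-1.45: |R|=0.4500
|R(-2.01)|=1.0100 |R(-1.75)|=0.7500 |R(-0.72)|=0.2800
Bisect:
  x_lo=-2.3871 |R|=1.3871  x_hi=-0.1930 |R|=0.8070
  mid=-1.29004 |R|=0.29004 →hi
  mid=-1.83857 |R|=0.83857 →hi
  mid=-2.11283 |R|=1.11283 →lo
  mid=-1.97570 |R|=0.97570 →hi
  mid=-2.04427 |R|=1.04427 →lo
  mid=-2.00999 |R|=1.00999 →lo
  mid=-1.99284 |R|=0.99284 →hi
  mid=-2.00141 |R|=1.00141 →lo
  mid=-1.99713 |R|=0.99713 →hi
  ...
  [-2.00008,-1.99994] ⇒ x*=-2.0000
So |R|<1 on (-2.0000, 0).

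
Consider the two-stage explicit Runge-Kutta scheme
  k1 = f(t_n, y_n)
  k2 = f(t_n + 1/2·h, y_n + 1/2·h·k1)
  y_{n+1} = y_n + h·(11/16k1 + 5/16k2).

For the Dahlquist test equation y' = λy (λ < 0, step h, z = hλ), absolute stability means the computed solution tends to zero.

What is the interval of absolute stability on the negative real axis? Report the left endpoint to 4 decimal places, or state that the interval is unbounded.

(-6.4000, 0).

On y'=λy, z=hλ:
  k1=λy_n ⇒ h·k1=z·y_n;  k2=λ(1+1/2z)y_n ⇒ h·k2=z(1+1/2z)y_n
  y_{n+1}/y_n = 1 + 11/16z + 5/16z(1+1/2z) = 1 + z + 5/32z²
  R(z) = 1 + z + 5/32z².

Need |R(x)|<1, x<0.
x=-0.57: |R|=0.4808
R=1: x+5/32x²=0 ⇒ x=−32/5=-6.4000; min R=1−1/(4·5/32)=-0.6000>−1
Confirm numerically:
  x=-5.893: |R|=0.53316 <1
  x=-5.283: |R|=0.07795 <1
  x=-4.504: |R|=0.33431 <1
  x=-3.417: |R|=0.59264 <1
  x=-6.862: |R|=1.49535 >1
  x=-6.461: |R|=1.06158 >1
Stable set (-6.4000, 0).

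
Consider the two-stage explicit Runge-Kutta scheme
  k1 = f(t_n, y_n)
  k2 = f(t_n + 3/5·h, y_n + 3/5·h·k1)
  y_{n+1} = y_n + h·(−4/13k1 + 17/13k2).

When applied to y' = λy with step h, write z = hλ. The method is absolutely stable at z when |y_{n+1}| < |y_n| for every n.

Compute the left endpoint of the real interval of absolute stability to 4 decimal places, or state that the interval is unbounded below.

left endpoint -1.2745.

With y'=λy (z=hλ):
  k1=λy_n ⇒ h·k1=z·y_n;  k2=λ(1+3/5z)y_n ⇒ h·k2=z(1+3/5z)y_n
  y_{n+1}/y_n = 1 − 4/13z + 17/13z(1+3/5z) = 1 + z + 51/65z²
  ⇒ R(z) = 1 + z + 51/65z².

Need |R(x)|<1, x<0.
x=-1.34: |R|=1.0689
R=1: x+51/65x²=0 ⇒ x=−65/51=-1.2745; min R=1−1/(4·51/65)=0.6814>−1
Confirm numerically:
  x=-1.212: |R|=0.94056 <1
  x=-1.191: |R|=0.92196 <1
  x=-1.122: |R|=0.86574 <1
  x=-1.742: |R|=1.63897 >1
  x=-1.468: |R|=1.22286 >1
Stable set (-1.2745, 0).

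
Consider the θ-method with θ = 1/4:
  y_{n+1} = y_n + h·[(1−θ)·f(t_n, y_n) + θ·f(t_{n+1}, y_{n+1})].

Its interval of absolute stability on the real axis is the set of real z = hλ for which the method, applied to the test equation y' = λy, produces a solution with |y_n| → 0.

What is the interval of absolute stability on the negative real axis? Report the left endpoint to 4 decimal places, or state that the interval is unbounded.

With y'=λy (z=hλ):
  y_{n+1} = y_n + z·[3/4·y_n + 1/4·y_{n+1}] ⇒ (1 − 1/4z)y_{n+1} = (1 + 3/4z)y_n
  Hence R(z) = (1 + 3/4z)/(1 − 1/4z).

Boundary: |R(x)|=1, x<0.
x=-1.57: |R|=0.1275
R=−1: 1+3/4x = −1+1/4x ⇒ -1/2x=2 ⇒ x=2/(-1/2)=-4.0000
Confirm numerically:
  x=-3.684: |R|=0.91775 <1
  x=-3.539: |R|=0.87770 <1
  x=-3.500: |R|=0.86667 <1
  x=-1.905: |R|=0.29043 <1
  x=-4.475: |R|=1.11209 >1
  x=-4.474: |R|=1.11187 >1
  x=-4.094: |R|=1.02323 >1
Stable set (-4.0000, 0).

z∈(-4.0000,0).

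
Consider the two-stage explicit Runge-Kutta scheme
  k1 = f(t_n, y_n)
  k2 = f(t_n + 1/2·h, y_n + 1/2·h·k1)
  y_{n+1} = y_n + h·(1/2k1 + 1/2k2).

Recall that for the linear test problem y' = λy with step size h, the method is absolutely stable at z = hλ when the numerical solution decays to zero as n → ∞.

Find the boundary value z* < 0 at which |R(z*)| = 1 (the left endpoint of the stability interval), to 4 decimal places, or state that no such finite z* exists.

z* = -4.0000.

Set f=λy, z=hλ:
  k1=λy_n ⇒ h·k1=z·y_n;  k2=λ(1+1/2z)y_n ⇒ h·k2=z(1+1/2z)y_n
  y_{n+1}/y_n = 1 + 1/2z + 1/2z(1+1/2z) = 1 + z + 1/4z²
  Hence R(z) = 1 + z + 1/4z².

Solve |R(x)|<1 on ℝ⁻.
x=-1.14: |R|=0.1849
R=1: x+1/4x²=0 ⇒ x=−4=-4.0000; min R=1−1/(4·1/4)=0.0000>−1
Confirm numerically:
  x=-3.971: |R|=0.97121 <1
  x=-2.753: |R|=0.14175 <1
  x=-2.136: |R|=0.00462 <1
  x=-2.131: |R|=0.00429 <1
  x=-4.387: |R|=1.42444 >1
  x=-4.119: |R|=1.12254 >1
Interval (-4.0000, 0).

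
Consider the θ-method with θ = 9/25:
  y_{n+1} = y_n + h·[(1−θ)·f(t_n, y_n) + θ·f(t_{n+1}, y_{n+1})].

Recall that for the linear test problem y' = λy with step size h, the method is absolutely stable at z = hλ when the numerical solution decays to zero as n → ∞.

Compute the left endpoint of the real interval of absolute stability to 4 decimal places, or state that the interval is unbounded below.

left endpoint -7.1429.

Test eqn y'=λy, z=hλ:
  y_{n+1} = y_n + z·[16/25·y_n + 9/25·y_{n+1}] ⇒ (1 − 9/25z)y_{n+1} = (1 + 16/25z)y_n
  Hence R(z) = (1 + 16/25z)/(1 − 9/25z).

Find x<0 with |R(x)|<1.
x=-1.72: |R|=0.0623
R=−1: 1+16/25x = −1+9/25x ⇒ -7/25x=2 ⇒ x=2/(-7/25)=-7.1429
Confirm numerically:
  x=-4.592: |R|=0.73079 <1
  x=-3.767: |R|=0.59882 <1
  x=-3.083: |R|=0.46122 <1
  x=-7.667: |R|=1.03903 >1
  x=-7.605: |R|=1.03462 >1
  x=-7.394: |R|=1.01920 >1
Stable set (-7.1429, 0).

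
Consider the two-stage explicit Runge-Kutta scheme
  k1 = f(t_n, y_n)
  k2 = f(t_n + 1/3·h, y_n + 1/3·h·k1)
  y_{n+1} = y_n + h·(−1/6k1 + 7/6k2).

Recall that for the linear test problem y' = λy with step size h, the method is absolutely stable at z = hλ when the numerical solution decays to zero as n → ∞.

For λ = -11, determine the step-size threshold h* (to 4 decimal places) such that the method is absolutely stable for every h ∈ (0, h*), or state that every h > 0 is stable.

On y'=λy, z=hλ:
  k1=λy_n ⇒ h·k1=z·y_n;  k2=λ(1+1/3z)y_n ⇒ h·k2=z(1+1/3z)y_n
  y_{n+1}/y_n = 1 − 1/6z + 7/6z(1+1/3z) = 1 + z + 7/18z²
  R(z) = 1 + z + 7/18z².

Boundary: |R(x)|=1, x<0.
x=-1.22: |R|=0.3588
R=1: x+7/18x²=0 ⇒ x=−18/7=-2.5714; min R=1−1/(4·7/18)=0.3571>−1
Confirm numerically:
  x=-1.649: |R|=0.40847 <1
  x=-1.544: |R|=0.38309 <1
  x=-1.372: |R|=0.36004 <1
  x=-3.039: |R|=1.55259 >1
  x=-2.700: |R|=1.13500 >1
  x=-2.666: |R|=1.09805 >1
Interval (-2.5714, 0).

(-2.5714,0); λ=-11 ⇒ h* = (18/7)/11 = 0.2338.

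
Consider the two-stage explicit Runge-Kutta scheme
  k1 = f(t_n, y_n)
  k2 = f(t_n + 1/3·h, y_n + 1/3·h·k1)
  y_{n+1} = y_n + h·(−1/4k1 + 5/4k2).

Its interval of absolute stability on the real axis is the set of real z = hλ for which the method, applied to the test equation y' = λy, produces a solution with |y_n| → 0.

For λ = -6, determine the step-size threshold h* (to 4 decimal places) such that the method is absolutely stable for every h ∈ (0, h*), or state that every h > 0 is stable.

Set f=λy, z=hλ:
  k1=λy_n ⇒ h·k1=z·y_n;  k2=λ(1+1/3z)y_n ⇒ h·k2=z(1+1/3z)y_n
  y_{n+1}/y_n = 1 − 1/4z + 5/4z(1+1/3z) = 1 + z + 5/12z²
  R(z) = 1 + z + 5/12z².

Need |R(x)|<1, x<0.
x=-0.74: |R|=0.4882
R=1: x+5/12x²=0 ⇒ x=−12/5=-2.4000; min R=1−1/(4·5/12)=0.4000>−1
Confirm numerically:
  x=-1.534: |R|=0.44648 <1
  x=-1.530: |R|=0.44538 <1
  x=-1.279: |R|=0.40260 <1
  x=-2.780: |R|=1.44017 >1
  x=-2.702: |R|=1.34000 >1
Interval (-2.4000, 0).

(-2.4000,0); λ=-6 ⇒ h* = (12/5)/6 = 0.4000.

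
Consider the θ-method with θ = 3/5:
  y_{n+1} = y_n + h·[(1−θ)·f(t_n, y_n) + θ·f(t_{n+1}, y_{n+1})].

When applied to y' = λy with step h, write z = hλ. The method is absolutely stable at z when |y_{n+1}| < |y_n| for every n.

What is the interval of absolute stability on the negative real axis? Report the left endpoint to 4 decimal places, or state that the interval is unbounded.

On y'=λy, z=hλ:
  y_{n+1} = y_n + z·[2/5·y_n + 3/5·y_{n+1}] ⇒ (1 − 3/5z)y_{n+1} = (1 + 2/5z)y_n
  Hence R(z) = (1 + 2/5z)/(1 − 3/5z).

Find x<0 with |R(x)|<1.
x=-1.41: |R|=0.2362
x=-2: |R|=0.0909
x=-10: |R|=0.4286
x=-100: |R|=0.6393
θ=3/5≥1/2 ⇒ |1+2/5x|<|1−3/5x| ∀x<0 ⇒ interval (−∞,0).

interval (−∞, 0).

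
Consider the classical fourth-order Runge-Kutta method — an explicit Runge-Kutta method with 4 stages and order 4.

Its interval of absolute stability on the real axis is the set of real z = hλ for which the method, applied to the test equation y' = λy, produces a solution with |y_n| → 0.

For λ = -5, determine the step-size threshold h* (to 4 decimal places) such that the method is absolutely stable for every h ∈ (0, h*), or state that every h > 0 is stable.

Set f=λy, z=hλ:
  order 4, 4-stage ⇒ R(z)=1+z+z^2/2+z^3/6+z^4/24
  (e.g. R(-1.24)=0.30954, |R|=0.30954)

Solve |R(x)|<1 on ℝ⁻.
x=-1.24: |R|=0.3095
|R(-2.71)|=0.8923 |R(-1.8)|=0.2854 |R(-0.56)|=0.5716
Bisect:
  x_lo=-3.3181 |R|=2.1487  x_hi=-0.0810 |R|=0.9222
  mid=-1.69955 |R|=0.27414 →hi
  mid=-2.50881 |R|=0.65712 →hi
  mid=-2.91344 |R|=1.21103 →lo
  mid=-2.71112 |R|=0.89381 →hi
  mid=-2.81228 |R|=1.04145 →lo
  mid=-2.76170 |R|=0.96501 →hi
  mid=-2.78699 |R|=1.00256 →lo
  mid=-2.77435 |R|=0.98362 →hi
  mid=-2.78067 |R|=0.99305 →hi
  mid=-2.78383 |R|=0.99779 →hi
  ...
  [-2.78541,-2.78521] ⇒ x*=-2.7853
Interval (-2.7853, 0).

(-2.7853,0); λ=-5 ⇒ h* = 0.5571.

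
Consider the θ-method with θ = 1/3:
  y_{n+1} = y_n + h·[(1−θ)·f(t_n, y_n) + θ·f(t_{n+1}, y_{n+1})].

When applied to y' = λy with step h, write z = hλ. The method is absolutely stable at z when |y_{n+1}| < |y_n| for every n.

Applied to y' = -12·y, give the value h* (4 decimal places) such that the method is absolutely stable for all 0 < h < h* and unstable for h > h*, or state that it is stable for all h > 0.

With y'=λy (z=hλ):
  y_{n+1} = y_n + z·[2/3·y_n + 1/3·y_{n+1}] ⇒ (1 − 1/3z)y_{n+1} = (1 + 2/3z)y_n
  ⇒ R(z) = (1 + 2/3z)/(1 − 1/3z).

Solve |R(x)|<1 on ℝ⁻.
x=-1.76: |R|=0.1092
R=−1: 1+2/3x = −1+1/3x ⇒ -1/3x=2 ⇒ x=2/(-1/3)=-6.0000
Confirm numerically:
  x=-5.167: |R|=0.89800 <1
  x=-4.331: |R|=0.77234 <1
  x=-4.110: |R|=0.73418 <1
  x=-3.793: |R|=0.67511 <1
  x=-6.471: |R|=1.04973 >1
  x=-6.368: |R|=1.03928 >1
  x=-6.323: |R|=1.03465 >1
So |R|<1 on (-6.0000, 0).

(-6.0000,0); λ=-12 ⇒ h* = (6)/12 = 0.5000.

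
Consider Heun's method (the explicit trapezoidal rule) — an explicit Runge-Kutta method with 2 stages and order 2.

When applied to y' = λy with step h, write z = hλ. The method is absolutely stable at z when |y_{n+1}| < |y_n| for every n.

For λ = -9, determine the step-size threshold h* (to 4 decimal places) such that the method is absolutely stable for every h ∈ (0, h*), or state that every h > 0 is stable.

Test eqn y'=λy, z=hλ:
  order 2, 2-stage ⇒ R(z)=1+z+z^2/2
  (e.g. R(-1.44)=0.59680, |R|=0.59680)

Boundary: |R(x)|=1, x<0.
x=-1.44: |R|=0.5968
|R(-1.89)|=0.8960 |R(-1.79)|=0.8121 |R(-1.01)|=0.5000
Bisect:
  x_lo=-2.7119 |R|=1.9653  x_hi=-0.1406 |R|=0.8693
  mid=-1.42627 |R|=0.59085 →hi
  mid=-2.06909 |R|=1.07148 →lo
  mid=-1.74768 |R|=0.77951 →hi
  mid=-1.90839 |R|=0.91258 →hi
  mid=-1.98874 |R|=0.98880 →hi
  mid=-2.02892 |R|=1.02934 →lo
  mid=-2.00883 |R|=1.00887 →lo
  mid=-1.99878 |R|=0.99879 →hi
  ...
  [-2.00004,-1.99988] ⇒ x*=-2.0000
So |R|<1 on (-2.0000, 0).

(-2.0000,0); λ=-9 ⇒ h* = 0.2222.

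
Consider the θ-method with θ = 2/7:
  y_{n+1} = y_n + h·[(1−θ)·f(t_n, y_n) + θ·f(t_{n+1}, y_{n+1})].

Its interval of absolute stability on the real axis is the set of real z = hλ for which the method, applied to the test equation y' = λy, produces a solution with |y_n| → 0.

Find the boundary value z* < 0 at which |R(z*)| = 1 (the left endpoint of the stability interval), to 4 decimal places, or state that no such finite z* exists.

With y'=λy (z=hλ):
  y_{n+1} = y_n + z·[5/7·y_n + 2/7·y_{n+1}] ⇒ (1 − 2/7z)y_{n+1} = (1 + 5/7z)y_n
  ⇒ R(z) = (1 + 5/7z)/(1 − 2/7z).

Need |R(x)|<1, x<0.
x=-0.43: |R|=0.6170
R=−1: 1+5/7x = −1+2/7x ⇒ -3/7x=2 ⇒ x=2/(-3/7)=-4.6667
Confirm numerically:
  x=-4.470: |R|=0.96299 <1
  x=-4.287: |R|=0.92687 <1
  x=-3.243: |R|=0.68330 <1
  x=-5.130: |R|=1.08053 >1
  x=-4.736: |R|=1.01263 >1
Stable set (-4.6667, 0).

left endpoint -4.6667.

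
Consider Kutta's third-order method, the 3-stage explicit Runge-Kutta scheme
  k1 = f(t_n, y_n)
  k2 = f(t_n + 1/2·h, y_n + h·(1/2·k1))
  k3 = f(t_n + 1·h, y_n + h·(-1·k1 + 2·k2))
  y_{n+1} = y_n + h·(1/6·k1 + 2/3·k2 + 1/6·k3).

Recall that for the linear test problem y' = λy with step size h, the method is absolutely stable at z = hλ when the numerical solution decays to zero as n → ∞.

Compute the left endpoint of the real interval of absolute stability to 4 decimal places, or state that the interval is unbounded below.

On y'=λy, z=hλ:
  order 3, 3-stage ⇒ R(z)=1+z+z^2/2+z^3/6
  (e.g. R(-0.93)=0.36839, |R|=0.36839)

Solve |R(x)|<1 on ℝ⁻.
x=-0.93: |R|=0.3684
|R(-2.66)|=1.2590 |R(-2.38)|=0.7947 |R(-1.86)|=0.2027
Bisect:
  x_lo=-2.8482 |R|=1.6429  x_hi=-0.2098 |R|=0.8106
  mid=-1.52900 |R|=0.04416 →hi
  mid=-2.18858 |R|=0.54082 →hi
  mid=-2.51838 |R|=1.00928 →lo
  mid=-2.35348 |R|=0.75665 →hi
  mid=-2.43593 |R|=0.87809 →hi
  mid=-2.47715 |R|=0.94243 →hi
  mid=-2.49777 |R|=0.97554 →hi
  ...
  [-2.51290,-2.51274] ⇒ x*=-2.5127
So |R|<1 on (-2.5127, 0).

left endpoint -2.5127.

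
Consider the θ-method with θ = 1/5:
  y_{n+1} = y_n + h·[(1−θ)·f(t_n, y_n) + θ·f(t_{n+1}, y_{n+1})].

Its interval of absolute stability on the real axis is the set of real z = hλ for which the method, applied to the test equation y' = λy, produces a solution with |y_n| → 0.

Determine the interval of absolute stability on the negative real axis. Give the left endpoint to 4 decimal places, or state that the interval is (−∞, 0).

(-3.3333, 0).

Test eqn y'=λy, z=hλ:
  y_{n+1} = y_n + z·[4/5·y_n + 1/5·y_{n+1}] ⇒ (1 − 1/5z)y_{n+1} = (1 + 4/5z)y_n
  R(z) = (1 + 4/5z)/(1 − 1/5z).

Need |R(x)|<1, x<0.
x=-0.42: |R|=0.6125
R=−1: 1+4/5x = −1+1/5x ⇒ -3/5x=2 ⇒ x=2/(-3/5)=-3.3333
Confirm numerically:
  x=-2.446: |R|=0.64249 <1
  x=-2.100: |R|=0.47887 <1
  x=-1.953: |R|=0.40443 <1
  x=-3.608: |R|=1.09572 >1
  x=-3.441: |R|=1.03827 >1
  x=-3.420: |R|=1.03088 >1
Stable set (-3.3333, 0).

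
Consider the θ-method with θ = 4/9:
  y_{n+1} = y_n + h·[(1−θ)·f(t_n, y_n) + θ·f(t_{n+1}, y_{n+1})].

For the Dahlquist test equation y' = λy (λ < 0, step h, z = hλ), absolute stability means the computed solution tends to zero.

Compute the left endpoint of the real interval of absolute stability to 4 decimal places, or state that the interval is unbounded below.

Set f=λy, z=hλ:
  y_{n+1} = y_n + z·[5/9·y_n + 4/9·y_{n+1}] ⇒ (1 − 4/9z)y_{n+1} = (1 + 5/9z)y_n
  R(z) = (1 + 5/9z)/(1 − 4/9z).

Need |R(x)|<1, x<0.
x=-1.06: |R|=0.2795
R=−1: 1+5/9x = −1+4/9x ⇒ -1/9x=2 ⇒ x=2/(-1/9)=-18.0000
Confirm numerically:
  x=-12.737: |R|=0.91221 <1
  x=-11.745: |R|=0.88826 <1
  x=-11.351: |R|=0.87778 <1
  x=-9.225: |R|=0.80882 <1
  x=-18.446: |R|=1.00539 >1
  x=-18.373: |R|=1.00452 >1
  x=-18.045: |R|=1.00055 >1
So |R|<1 on (-18.0000, 0).

left endpoint -18.0000.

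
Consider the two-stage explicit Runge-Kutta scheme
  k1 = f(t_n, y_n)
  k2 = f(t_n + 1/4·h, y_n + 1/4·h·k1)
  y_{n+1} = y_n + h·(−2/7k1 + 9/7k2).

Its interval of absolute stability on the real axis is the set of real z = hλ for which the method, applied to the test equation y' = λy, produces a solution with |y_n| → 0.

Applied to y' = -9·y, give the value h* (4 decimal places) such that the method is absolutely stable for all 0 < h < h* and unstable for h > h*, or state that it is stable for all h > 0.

On y'=λy, z=hλ:
  k1=λy_n ⇒ h·k1=z·y_n;  k2=λ(1+1/4z)y_n ⇒ h·k2=z(1+1/4z)y_n
  y_{n+1}/y_n = 1 − 2/7z + 9/7z(1+1/4z) = 1 + z + 9/28z²
  R(z) = 1 + z + 9/28z².

Find x<0 with |R(x)|<1.
x=-0.47: |R|=0.6010
R=1: x+9/28x²=0 ⇒ x=−28/9=-3.1111; min R=1−1/(4·9/28)=0.2222>−1
Confirm numerically:
  x=-2.354: |R|=0.42714 <1
  x=-2.144: |R|=0.33352 <1
  x=-1.931: |R|=0.26753 <1
  x=-3.512: |R|=1.45255 >1
  x=-3.160: |R|=1.04966 >1
Stable set (-3.1111, 0).

(-3.1111,0); λ=-9 ⇒ h* = (28/9)/9 = 0.3457.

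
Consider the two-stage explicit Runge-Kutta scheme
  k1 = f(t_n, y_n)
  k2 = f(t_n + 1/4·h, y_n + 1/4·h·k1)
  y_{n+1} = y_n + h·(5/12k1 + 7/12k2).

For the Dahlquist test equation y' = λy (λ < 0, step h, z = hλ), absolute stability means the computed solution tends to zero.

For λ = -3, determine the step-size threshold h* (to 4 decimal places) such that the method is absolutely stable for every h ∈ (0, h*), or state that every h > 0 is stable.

With y'=λy (z=hλ):
  k1=λy_n ⇒ h·k1=z·y_n;  k2=λ(1+1/4z)y_n ⇒ h·k2=z(1+1/4z)y_n
  y_{n+1}/y_n = 1 + 5/12z + 7/12z(1+1/4z) = 1 + z + 7/48z²
  R(z) = 1 + z + 7/48z².

Need |R(x)|<1, x<0.
x=-0.41: |R|=0.6145
R=1: x+7/48x²=0 ⇒ x=−48/7=-6.8571; min R=1−1/(4·7/48)=-0.7143>−1
Confirm numerically:
  x=-6.185: |R|=0.39374 <1
  x=-5.671: |R|=0.01904 <1
  x=-4.658: |R|=0.49386 <1
  x=-4.593: |R|=0.51655 <1
  x=-7.354: |R|=1.53286 >1
  x=-7.253: |R|=1.41871 >1
  x=-7.075: |R|=1.22478 >1
Interval (-6.8571, 0).

(-6.8571,0); λ=-3 ⇒ h* = (48/7)/3 = 2.2857.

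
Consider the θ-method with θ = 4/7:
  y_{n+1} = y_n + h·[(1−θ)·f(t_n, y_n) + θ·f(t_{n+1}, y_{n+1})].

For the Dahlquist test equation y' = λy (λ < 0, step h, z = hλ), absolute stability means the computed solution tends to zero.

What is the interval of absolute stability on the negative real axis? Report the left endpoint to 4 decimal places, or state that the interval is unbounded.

interval (−∞, 0).

Test eqn y'=λy, z=hλ:
  y_{n+1} = y_n + z·[3/7·y_n + 4/7·y_{n+1}] ⇒ (1 − 4/7z)y_{n+1} = (1 + 3/7z)y_n
  ⇒ R(z) = (1 + 3/7z)/(1 − 4/7z).

Solve |R(x)|<1 on ℝ⁻.
x=-1.49: |R|=0.1952
x=-2: |R|=0.0667
x=-10: |R|=0.4894
x=-100: |R|=0.7199
θ=4/7≥1/2 ⇒ |1+3/7x|<|1−4/7x| ∀x<0 ⇒ interval (−∞,0).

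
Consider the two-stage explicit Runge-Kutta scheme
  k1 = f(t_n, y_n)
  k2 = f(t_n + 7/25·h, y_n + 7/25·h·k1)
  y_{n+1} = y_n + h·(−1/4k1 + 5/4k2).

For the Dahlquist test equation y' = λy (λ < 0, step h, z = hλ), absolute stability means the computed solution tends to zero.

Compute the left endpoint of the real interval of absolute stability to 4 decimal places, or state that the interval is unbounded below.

Test eqn y'=λy, z=hλ:
  k1=λy_n ⇒ h·k1=z·y_n;  k2=λ(1+7/25z)y_n ⇒ h·k2=z(1+7/25z)y_n
  y_{n+1}/y_n = 1 − 1/4z + 5/4z(1+7/25z) = 1 + z + 7/20z²
  Hence R(z) = 1 + z + 7/20z².

Need |R(x)|<1, x<0.
x=-0.9: |R|=0.3835
R=1: x+7/20x²=0 ⇒ x=−20/7=-2.8571; min R=1−1/(4·7/20)=0.2857>−1
Confirm numerically:
  x=-2.723: |R|=0.87216 <1
  x=-2.029: |R|=0.41189 <1
  x=-1.444: |R|=0.28580 <1
  x=-3.087: |R|=1.24835 >1
  x=-2.912: |R|=1.05591 >1
Interval (-2.8571, 0).

z* = -2.8571.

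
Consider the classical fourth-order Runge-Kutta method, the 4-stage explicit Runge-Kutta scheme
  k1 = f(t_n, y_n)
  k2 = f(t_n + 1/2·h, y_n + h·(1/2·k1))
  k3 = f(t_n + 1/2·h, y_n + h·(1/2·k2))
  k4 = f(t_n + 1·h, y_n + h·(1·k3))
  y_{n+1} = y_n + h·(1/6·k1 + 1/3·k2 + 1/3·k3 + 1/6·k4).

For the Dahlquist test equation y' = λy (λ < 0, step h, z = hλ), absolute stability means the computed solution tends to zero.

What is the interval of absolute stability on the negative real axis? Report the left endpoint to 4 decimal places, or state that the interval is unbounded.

z∈(-2.7853,0).

Set f=λy, z=hλ:
  order 4, 4-stage ⇒ R(z)=1+z+z^2/2+z^3/6+z^4/24
  (e.g. R(-0.32)=0.72618, |R|=0.72618)

Solve |R(x)|<1 on ℝ⁻.
x=-0.32: |R|=0.7262
|R(-1.57)|=0.2706 |R(-1.36)|=0.2881 |R(-0.81)|=0.4474
Bisect:
  x_lo=-3.4485 |R|=2.5553  x_hi=-0.0608 |R|=0.9410
  mid=-1.75466 |R|=0.27934 →hi
  mid=-2.60160 |R|=0.75658 →hi
  mid=-3.02507 |R|=1.42593 →lo
  mid=-2.81333 |R|=1.04311 →lo
  mid=-2.70747 |R|=0.88886 →hi
  mid=-2.76040 |R|=0.96311 →hi
  mid=-2.78687 |R|=1.00238 →lo
  mid=-2.77363 |R|=0.98256 →hi
  mid=-2.78025 |R|=0.99242 →hi
  ...
  [-2.78542,-2.78521] ⇒ x*=-2.7853
Stable set (-2.7853, 0).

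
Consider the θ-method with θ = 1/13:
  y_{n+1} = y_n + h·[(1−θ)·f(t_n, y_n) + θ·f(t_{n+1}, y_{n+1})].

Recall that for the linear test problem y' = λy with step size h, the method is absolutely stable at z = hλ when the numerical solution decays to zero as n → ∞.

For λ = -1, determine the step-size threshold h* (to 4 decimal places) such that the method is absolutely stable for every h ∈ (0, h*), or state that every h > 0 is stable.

(-2.3636,0); λ=-1 ⇒ h* = (26/11)/1 = 2.3636.

With y'=λy (z=hλ):
  y_{n+1} = y_n + z·[12/13·y_n + 1/13·y_{n+1}] ⇒ (1 − 1/13z)y_{n+1} = (1 + 12/13z)y_n
  Hence R(z) = (1 + 12/13z)/(1 − 1/13z).

Find x<0 with |R(x)|<1.
x=-1.53: |R|=0.3689
R=−1: 1+12/13x = −1+1/13x ⇒ -11/13x=2 ⇒ x=2/(-11/13)=-2.3636
Confirm numerically:
  x=-2.195: |R|=0.87792 <1
  x=-2.050: |R|=0.77076 <1
  x=-1.140: |R|=0.04809 <1
  x=-2.653: |R|=1.20335 >1
  x=-2.464: |R|=1.07139 >1
Stable set (-2.3636, 0).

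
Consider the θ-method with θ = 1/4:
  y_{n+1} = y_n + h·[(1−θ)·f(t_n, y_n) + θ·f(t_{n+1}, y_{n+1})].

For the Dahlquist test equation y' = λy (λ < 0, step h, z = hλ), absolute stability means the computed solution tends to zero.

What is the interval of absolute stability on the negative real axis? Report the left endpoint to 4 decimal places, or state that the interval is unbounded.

Set f=λy, z=hλ:
  y_{n+1} = y_n + z·[3/4·y_n + 1/4·y_{n+1}] ⇒ (1 − 1/4z)y_{n+1} = (1 + 3/4z)y_n
  so R(z) = (1 + 3/4z)/(1 − 1/4z).

Need |R(x)|<1, x<0.
x=-0.3: |R|=0.7209
R=−1: 1+3/4x = −1+1/4x ⇒ -1/2x=2 ⇒ x=2/(-1/2)=-4.0000
Confirm numerically:
  x=-3.462: |R|=0.85580 <1
  x=-3.056: |R|=0.73243 <1
  x=-2.687: |R|=0.60730 <1
  x=-4.460: |R|=1.10875 >1
  x=-4.130: |R|=1.03198 >1
  x=-4.038: |R|=1.00946 >1
So |R|<1 on (-4.0000, 0).

(-4.0000, 0).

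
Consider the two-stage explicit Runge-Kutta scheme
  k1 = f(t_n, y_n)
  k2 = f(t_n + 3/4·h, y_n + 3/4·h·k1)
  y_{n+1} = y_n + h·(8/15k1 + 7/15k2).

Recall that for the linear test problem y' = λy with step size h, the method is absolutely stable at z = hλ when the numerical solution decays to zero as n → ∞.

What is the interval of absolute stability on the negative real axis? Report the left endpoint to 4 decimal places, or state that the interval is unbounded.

Test eqn y'=λy, z=hλ:
  k1=λy_n ⇒ h·k1=z·y_n;  k2=λ(1+3/4z)y_n ⇒ h·k2=z(1+3/4z)y_n
  y_{n+1}/y_n = 1 + 8/15z + 7/15z(1+3/4z) = 1 + z + 7/20z²
  so R(z) = 1 + z + 7/20z².

Need |R(x)|<1, x<0.
x=-1.13: |R|=0.3169
R=1: x+7/20x²=0 ⇒ x=−20/7=-2.8571; min R=1−1/(4·7/20)=0.2857>−1
Confirm numerically:
  x=-2.525: |R|=0.70647 <1
  x=-1.638: |R|=0.30107 <1
  x=-1.486: |R|=0.28687 <1
  x=-1.204: |R|=0.30337 <1
  x=-3.118: |R|=1.28467 >1
  x=-3.059: |R|=1.21612 >1
So |R|<1 on (-2.8571, 0).

(-2.8571, 0).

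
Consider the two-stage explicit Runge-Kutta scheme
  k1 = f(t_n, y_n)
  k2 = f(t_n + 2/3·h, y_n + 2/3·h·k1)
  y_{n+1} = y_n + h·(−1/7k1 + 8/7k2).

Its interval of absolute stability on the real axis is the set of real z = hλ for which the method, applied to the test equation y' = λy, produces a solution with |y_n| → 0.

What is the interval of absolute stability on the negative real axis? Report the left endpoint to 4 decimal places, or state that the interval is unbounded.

Test eqn y'=λy, z=hλ:
  k1=λy_n ⇒ h·k1=z·y_n;  k2=λ(1+2/3z)y_n ⇒ h·k2=z(1+2/3z)y_n
  y_{n+1}/y_n = 1 − 1/7z + 8/7z(1+2/3z) = 1 + z + 16/21z²
  R(z) = 1 + z + 16/21z².

Need |R(x)|<1, x<0.
x=-1.32: |R|=1.0075
R=1: x+16/21x²=0 ⇒ x=−21/16=-1.3125; min R=1−1/(4·16/21)=0.6719>−1
Confirm numerically:
  x=-1.232: |R|=0.92444 <1
  x=-1.031: |R|=0.77888 <1
  x=-0.981: |R|=0.75223 <1
  x=-1.902: |R|=1.85427 >1
  x=-1.645: |R|=1.41673 >1
So |R|<1 on (-1.3125, 0).

z∈(-1.3125,0).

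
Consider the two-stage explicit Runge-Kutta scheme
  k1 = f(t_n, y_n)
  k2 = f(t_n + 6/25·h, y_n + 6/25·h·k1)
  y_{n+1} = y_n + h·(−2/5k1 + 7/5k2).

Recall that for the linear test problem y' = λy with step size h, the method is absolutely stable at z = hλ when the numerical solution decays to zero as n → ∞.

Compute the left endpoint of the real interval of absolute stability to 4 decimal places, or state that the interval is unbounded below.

left endpoint -2.9762.

Test eqn y'=λy, z=hλ:
  k1=λy_n ⇒ h·k1=z·y_n;  k2=λ(1+6/25z)y_n ⇒ h·k2=z(1+6/25z)y_n
  y_{n+1}/y_n = 1 − 2/5z + 7/5z(1+6/25z) = 1 + z + 42/125z²
  R(z) = 1 + z + 42/125z².

Solve |R(x)|<1 on ℝ⁻.
x=-0.44: |R|=0.6250
R=1: x+42/125x²=0 ⇒ x=−125/42=-2.9762; min R=1−1/(4·42/125)=0.2560>−1
Confirm numerically:
  x=-2.611: |R|=0.67962 <1
  x=-2.607: |R|=0.67661 <1
  x=-2.222: |R|=0.43693 <1
  x=-3.292: |R|=1.34932 >1
  x=-3.275: |R|=1.32881 >1
  x=-3.000: |R|=1.02400 >1
So |R|<1 on (-2.9762, 0).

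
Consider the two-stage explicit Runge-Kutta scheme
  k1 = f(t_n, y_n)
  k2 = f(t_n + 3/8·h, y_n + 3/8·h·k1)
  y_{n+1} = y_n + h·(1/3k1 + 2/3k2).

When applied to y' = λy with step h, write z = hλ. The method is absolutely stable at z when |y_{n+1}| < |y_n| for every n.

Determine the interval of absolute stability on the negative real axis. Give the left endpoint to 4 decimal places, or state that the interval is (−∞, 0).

(-4.0000, 0).

Test eqn y'=λy, z=hλ:
  k1=λy_n ⇒ h·k1=z·y_n;  k2=λ(1+3/8z)y_n ⇒ h·k2=z(1+3/8z)y_n
  y_{n+1}/y_n = 1 + 1/3z + 2/3z(1+3/8z) = 1 + z + 1/4z²
  so R(z) = 1 + z + 1/4z².

Need |R(x)|<1, x<0.
x=-0.47: |R|=0.5852
R=1: x+1/4x²=0 ⇒ x=−4=-4.0000; min R=1−1/(4·1/4)=0.0000>−1
Confirm numerically:
  x=-3.231: |R|=0.37884 <1
  x=-3.148: |R|=0.32948 <1
  x=-2.665: |R|=0.11056 <1
  x=-2.571: |R|=0.08151 <1
  x=-4.562: |R|=1.64096 >1
  x=-4.420: |R|=1.46410 >1
  x=-4.416: |R|=1.45926 >1
Stable set (-4.0000, 0).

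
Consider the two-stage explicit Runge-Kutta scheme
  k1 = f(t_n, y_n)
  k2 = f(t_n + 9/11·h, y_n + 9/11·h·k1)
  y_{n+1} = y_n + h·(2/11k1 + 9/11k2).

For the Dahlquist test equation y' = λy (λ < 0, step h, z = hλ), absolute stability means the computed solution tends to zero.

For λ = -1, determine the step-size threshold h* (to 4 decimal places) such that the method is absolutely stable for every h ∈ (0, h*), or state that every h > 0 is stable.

(-1.4938,0); λ=-1 ⇒ h* = (121/81)/1 = 1.4938.

With y'=λy (z=hλ):
  k1=λy_n ⇒ h·k1=z·y_n;  k2=λ(1+9/11z)y_n ⇒ h·k2=z(1+9/11z)y_n
  y_{n+1}/y_n = 1 + 2/11z + 9/11z(1+9/11z) = 1 + z + 81/121z²
  R(z) = 1 + z + 81/121z².

Boundary: |R(x)|=1, x<0.
x=-1.14: |R|=0.7300
R=1: x+81/121x²=0 ⇒ x=−121/81=-1.4938; min R=1−1/(4·81/121)=0.6265>−1
Confirm numerically:
  x=-1.408: |R|=0.91910 <1
  x=-1.297: |R|=0.82911 <1
  x=-1.224: |R|=0.77891 <1
  x=-1.174: |R|=0.74865 <1
  x=-1.779: |R|=1.33961 >1
  x=-1.578: |R|=1.08892 >1
So |R|<1 on (-1.4938, 0).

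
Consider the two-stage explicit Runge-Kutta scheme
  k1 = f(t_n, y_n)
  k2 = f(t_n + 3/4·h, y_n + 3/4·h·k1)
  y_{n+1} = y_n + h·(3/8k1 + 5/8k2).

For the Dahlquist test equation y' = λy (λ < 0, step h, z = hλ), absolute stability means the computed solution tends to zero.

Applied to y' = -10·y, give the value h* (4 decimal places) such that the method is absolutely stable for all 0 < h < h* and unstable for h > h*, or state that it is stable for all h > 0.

With y'=λy (z=hλ):
  k1=λy_n ⇒ h·k1=z·y_n;  k2=λ(1+3/4z)y_n ⇒ h·k2=z(1+3/4z)y_n
  y_{n+1}/y_n = 1 + 3/8z + 5/8z(1+3/4z) = 1 + z + 15/32z²
  R(z) = 1 + z + 15/32z².

Boundary: |R(x)|=1, x<0.
x=-0.34: |R|=0.7142
R=1: x+15/32x²=0 ⇒ x=−32/15=-2.1333; min R=1−1/(4·15/32)=0.4667>−1
Confirm numerically:
  x=-1.515: |R|=0.56089 <1
  x=-1.258: |R|=0.48383 <1
  x=-1.091: |R|=0.46694 <1
  x=-2.520: |R|=1.45675 >1
  x=-2.461: |R|=1.37799 >1
So |R|<1 on (-2.1333, 0).

(-2.1333,0); λ=-10 ⇒ h* = (32/15)/10 = 0.2133.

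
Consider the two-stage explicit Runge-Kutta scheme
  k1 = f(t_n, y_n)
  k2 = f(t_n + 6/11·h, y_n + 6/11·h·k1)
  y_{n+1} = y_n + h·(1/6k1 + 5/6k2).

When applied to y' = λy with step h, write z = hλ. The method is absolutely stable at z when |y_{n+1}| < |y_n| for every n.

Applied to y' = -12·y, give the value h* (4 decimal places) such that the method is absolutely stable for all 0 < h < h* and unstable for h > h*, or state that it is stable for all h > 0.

(-2.2000,0); λ=-12 ⇒ h* = (11/5)/12 = 0.1833.

With y'=λy (z=hλ):
  k1=λy_n ⇒ h·k1=z·y_n;  k2=λ(1+6/11z)y_n ⇒ h·k2=z(1+6/11z)y_n
  y_{n+1}/y_n = 1 + 1/6z + 5/6z(1+6/11z) = 1 + z + 5/11z²
  Hence R(z) = 1 + z + 5/11z².

Boundary: |R(x)|=1, x<0.
x=-1.13: |R|=0.4504
R=1: x+5/11x²=0 ⇒ x=−11/5=-2.2000; min R=1−1/(4·5/11)=0.4500>−1
Confirm numerically:
  x=-2.094: |R|=0.89911 <1
  x=-1.410: |R|=0.49368 <1
  x=-1.392: |R|=0.48876 <1
  x=-2.666: |R|=1.56471 >1
  x=-2.634: |R|=1.51962 >1
  x=-2.446: |R|=1.27351 >1
So |R|<1 on (-2.2000, 0).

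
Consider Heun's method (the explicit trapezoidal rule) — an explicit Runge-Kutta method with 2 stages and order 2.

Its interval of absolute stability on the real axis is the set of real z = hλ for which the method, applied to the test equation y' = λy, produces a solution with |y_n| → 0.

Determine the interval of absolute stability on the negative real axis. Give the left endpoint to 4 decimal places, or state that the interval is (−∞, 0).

With y'=λy (z=hλ):
  order 2, 2-stage ⇒ R(z)=1+z+z^2/2
  (e.g. R(-0.94)=0.50180, |R|=0.50180)

Boundary: |R(x)|=1, x<0.
x=-0.94: |R|=0.5018
|R(-1.75)|=0.7812 |R(-1.18)|=0.5162 |R(-0.61)|=0.5760
Bisect:
  x_lo=-2.8120 |R|=2.1416  x_hi=-0.2992 |R|=0.7456
  mid=-1.55557 |R|=0.65433 →hi
  mid=-2.18378 |R|=1.20066 →lo
  mid=-1.86967 |R|=0.87816 →hi
  mid=-2.02672 |R|=1.02708 →lo
  mid=-1.94820 |R|=0.94954 →hi
  mid=-1.98746 |R|=0.98754 →hi
  mid=-2.00709 |R|=1.00712 →lo
  mid=-1.99728 |R|=0.99728 →hi
  mid=-2.00218 |R|=1.00219 →lo
  mid=-1.99973 |R|=0.99973 →hi
  ...
  [-2.00004,-1.99988] ⇒ x*=-2.0000
So |R|<1 on (-2.0000, 0).

(-2.0000, 0).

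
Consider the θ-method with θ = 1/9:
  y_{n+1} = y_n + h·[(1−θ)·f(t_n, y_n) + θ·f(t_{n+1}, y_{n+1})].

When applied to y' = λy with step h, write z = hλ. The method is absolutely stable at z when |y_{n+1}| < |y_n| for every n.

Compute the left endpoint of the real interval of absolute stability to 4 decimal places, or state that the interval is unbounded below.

z* = -2.5714.

Set f=λy, z=hλ:
  y_{n+1} = y_n + z·[8/9·y_n + 1/9·y_{n+1}] ⇒ (1 − 1/9z)y_{n+1} = (1 + 8/9z)y_n
  ⇒ R(z) = (1 + 8/9z)/(1 − 1/9z).

Boundary: |R(x)|=1, x<0.
x=-0.89: |R|=0.1901
R=−1: 1+8/9x = −1+1/9x ⇒ -7/9x=2 ⇒ x=2/(-7/9)=-2.5714
Confirm numerically:
  x=-2.225: |R|=0.78396 <1
  x=-1.698: |R|=0.42849 <1
  x=-1.629: |R|=0.37934 <1
  x=-3.141: |R|=1.32839 >1
  x=-3.048: |R|=1.27689 >1
Interval (-2.5714, 0).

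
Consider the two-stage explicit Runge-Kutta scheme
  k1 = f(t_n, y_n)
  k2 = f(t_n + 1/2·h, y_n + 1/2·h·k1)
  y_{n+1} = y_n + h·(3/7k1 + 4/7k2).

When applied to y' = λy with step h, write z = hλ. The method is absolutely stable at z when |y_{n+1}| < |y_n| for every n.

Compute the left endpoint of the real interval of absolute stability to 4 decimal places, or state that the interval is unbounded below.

z* = -3.5000.

With y'=λy (z=hλ):
  k1=λy_n ⇒ h·k1=z·y_n;  k2=λ(1+1/2z)y_n ⇒ h·k2=z(1+1/2z)y_n
  y_{n+1}/y_n = 1 + 3/7z + 4/7z(1+1/2z) = 1 + z + 2/7z²
  Hence R(z) = 1 + z + 2/7z².

Find x<0 with |R(x)|<1.
x=-0.49: |R|=0.5786
R=1: x+2/7x²=0 ⇒ x=−7/2=-3.5000; min R=1−1/(4·2/7)=0.1250>−1
Confirm numerically:
  x=-3.208: |R|=0.73236 <1
  x=-3.082: |R|=0.63192 <1
  x=-2.643: |R|=0.35284 <1
  x=-1.773: |R|=0.12515 <1
  x=-3.747: |R|=1.26443 >1
  x=-3.559: |R|=1.05999 >1
Interval (-3.5000, 0).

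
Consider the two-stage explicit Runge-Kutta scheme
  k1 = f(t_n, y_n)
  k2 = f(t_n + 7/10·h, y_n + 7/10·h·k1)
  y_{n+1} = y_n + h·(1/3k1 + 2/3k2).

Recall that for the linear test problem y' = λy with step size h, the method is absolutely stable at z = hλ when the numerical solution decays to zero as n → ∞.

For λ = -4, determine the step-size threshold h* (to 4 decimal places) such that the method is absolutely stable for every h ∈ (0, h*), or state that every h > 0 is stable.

(-2.1429,0); λ=-4 ⇒ h* = (15/7)/4 = 0.5357.

With y'=λy (z=hλ):
  k1=λy_n ⇒ h·k1=z·y_n;  k2=λ(1+7/10z)y_n ⇒ h·k2=z(1+7/10z)y_n
  y_{n+1}/y_n = 1 + 1/3z + 2/3z(1+7/10z) = 1 + z + 7/15z²
  R(z) = 1 + z + 7/15z².

Boundary: |R(x)|=1, x<0.
x=-1.09: |R|=0.4644
R=1: x+7/15x²=0 ⇒ x=−15/7=-2.1429; min R=1−1/(4·7/15)=0.4643>−1
Confirm numerically:
  x=-1.450: |R|=0.53117 <1
  x=-1.368: |R|=0.50533 <1
  x=-1.213: |R|=0.47364 <1
  x=-0.916: |R|=0.47556 <1
  x=-2.656: |R|=1.63602 >1
  x=-2.301: |R|=1.16981 >1
Interval (-2.1429, 0).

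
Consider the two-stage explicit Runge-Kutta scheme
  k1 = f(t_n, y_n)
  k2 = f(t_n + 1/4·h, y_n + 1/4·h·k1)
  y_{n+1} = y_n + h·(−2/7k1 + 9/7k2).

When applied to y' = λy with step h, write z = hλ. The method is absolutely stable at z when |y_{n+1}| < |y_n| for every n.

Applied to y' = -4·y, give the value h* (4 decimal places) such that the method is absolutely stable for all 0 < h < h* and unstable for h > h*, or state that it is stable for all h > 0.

(-3.1111,0); λ=-4 ⇒ h* = (28/9)/4 = 0.7778.

On y'=λy, z=hλ:
  k1=λy_n ⇒ h·k1=z·y_n;  k2=λ(1+1/4z)y_n ⇒ h·k2=z(1+1/4z)y_n
  y_{n+1}/y_n = 1 − 2/7z + 9/7z(1+1/4z) = 1 + z + 9/28z²
  ⇒ R(z) = 1 + z + 9/28z².

Find x<0 with |R(x)|<1.
x=-1.78: |R|=0.2384
R=1: x+9/28x²=0 ⇒ x=−28/9=-3.1111; min R=1−1/(4·9/28)=0.2222>−1
Confirm numerically:
  x=-2.492: |R|=0.50409 <1
  x=-1.987: |R|=0.28205 <1
  x=-1.947: |R|=0.27147 <1
  x=-3.635: |R|=1.61211 >1
  x=-3.208: |R|=1.09991 >1
Stable set (-3.1111, 0).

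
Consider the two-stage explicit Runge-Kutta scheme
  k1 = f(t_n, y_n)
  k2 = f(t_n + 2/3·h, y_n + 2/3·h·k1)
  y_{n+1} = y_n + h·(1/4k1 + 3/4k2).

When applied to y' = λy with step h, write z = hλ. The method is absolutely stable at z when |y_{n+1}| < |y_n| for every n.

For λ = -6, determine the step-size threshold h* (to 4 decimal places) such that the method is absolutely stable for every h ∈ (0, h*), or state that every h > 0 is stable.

(-2.0000,0); λ=-6 ⇒ h* = (2)/6 = 0.3333.

Set f=λy, z=hλ:
  k1=λy_n ⇒ h·k1=z·y_n;  k2=λ(1+2/3z)y_n ⇒ h·k2=z(1+2/3z)y_n
  y_{n+1}/y_n = 1 + 1/4z + 3/4z(1+2/3z) = 1 + z + 1/2z²
  Hence R(z) = 1 + z + 1/2z².

Find x<0 with |R(x)|<1.
x=-1.01: |R|=0.5000
R=1: x+1/2x²=0 ⇒ x=−2=-2.0000; min R=1−1/(4·1/2)=0.5000>−1
Confirm numerically:
  x=-1.380: |R|=0.57220 <1
  x=-1.090: |R|=0.50405 <1
  x=-0.862: |R|=0.50952 <1
  x=-2.217: |R|=1.24054 >1
  x=-2.115: |R|=1.12161 >1
  x=-2.100: |R|=1.10500 >1
Interval (-2.0000, 0).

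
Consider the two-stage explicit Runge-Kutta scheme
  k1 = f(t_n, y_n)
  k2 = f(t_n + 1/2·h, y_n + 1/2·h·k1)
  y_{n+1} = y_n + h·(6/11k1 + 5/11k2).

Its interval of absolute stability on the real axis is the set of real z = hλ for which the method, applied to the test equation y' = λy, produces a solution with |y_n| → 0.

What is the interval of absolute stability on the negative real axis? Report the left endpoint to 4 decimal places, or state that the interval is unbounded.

Test eqn y'=λy, z=hλ:
  k1=λy_n ⇒ h·k1=z·y_n;  k2=λ(1+1/2z)y_n ⇒ h·k2=z(1+1/2z)y_n
  y_{n+1}/y_n = 1 + 6/11z + 5/11z(1+1/2z) = 1 + z + 5/22z²
  ⇒ R(z) = 1 + z + 5/22z².

Boundary: |R(x)|=1, x<0.
x=-1.33: |R|=0.0720
R=1: x+5/22x²=0 ⇒ x=−22/5=-4.4000; min R=1−1/(4·5/22)=-0.1000>−1
Confirm numerically:
  x=-3.493: |R|=0.27997 <1
  x=-3.471: |R|=0.26715 <1
  x=-3.049: |R|=0.06382 <1
  x=-4.809: |R|=1.44702 >1
  x=-4.548: |R|=1.15298 >1
So |R|<1 on (-4.4000, 0).

(-4.4000, 0).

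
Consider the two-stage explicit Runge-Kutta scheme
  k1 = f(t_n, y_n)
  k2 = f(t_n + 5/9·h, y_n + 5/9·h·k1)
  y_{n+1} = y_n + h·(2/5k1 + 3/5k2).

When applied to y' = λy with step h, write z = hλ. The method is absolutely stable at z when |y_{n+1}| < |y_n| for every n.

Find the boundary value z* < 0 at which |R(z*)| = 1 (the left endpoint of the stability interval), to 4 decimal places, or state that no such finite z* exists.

On y'=λy, z=hλ:
  k1=λy_n ⇒ h·k1=z·y_n;  k2=λ(1+5/9z)y_n ⇒ h·k2=z(1+5/9z)y_n
  y_{n+1}/y_n = 1 + 2/5z + 3/5z(1+5/9z) = 1 + z + 1/3z²
  ⇒ R(z) = 1 + z + 1/3z².

Need |R(x)|<1, x<0.
x=-1.55: |R|=0.2508
R=1: x+1/3x²=0 ⇒ x=−3=-3.0000; min R=1−1/(4·1/3)=0.2500>−1
Confirm numerically:
  x=-2.538: |R|=0.60915 <1
  x=-2.289: |R|=0.45751 <1
  x=-1.838: |R|=0.28808 <1
  x=-1.406: |R|=0.25295 <1
  x=-3.495: |R|=1.57668 >1
  x=-3.425: |R|=1.48521 >1
  x=-3.338: |R|=1.37608 >1
So |R|<1 on (-3.0000, 0).

left endpoint -3.0000.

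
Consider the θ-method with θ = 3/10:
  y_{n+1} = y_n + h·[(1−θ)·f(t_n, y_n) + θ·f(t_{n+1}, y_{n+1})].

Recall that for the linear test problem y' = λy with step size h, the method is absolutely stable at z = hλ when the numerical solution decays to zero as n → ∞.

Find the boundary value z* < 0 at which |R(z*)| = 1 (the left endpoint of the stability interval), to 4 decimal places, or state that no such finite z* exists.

left endpoint -5.0000.

Set f=λy, z=hλ:
  y_{n+1} = y_n + z·[7/10·y_n + 3/10·y_{n+1}] ⇒ (1 − 3/10z)y_{n+1} = (1 + 7/10z)y_n
  R(z) = (1 + 7/10z)/(1 − 3/10z).

Need |R(x)|<1, x<0.
x=-0.83: |R|=0.3355
R=−1: 1+7/10x = −1+3/10x ⇒ -2/5x=2 ⇒ x=2/(-2/5)=-5.0000
Confirm numerically:
  x=-4.403: |R|=0.89711 <1
  x=-4.312: |R|=0.88001 <1
  x=-3.655: |R|=0.74338 <1
  x=-3.008: |R|=0.58116 <1
  x=-5.555: |R|=1.08326 >1
  x=-5.259: |R|=1.04019 >1
Stable set (-5.0000, 0).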